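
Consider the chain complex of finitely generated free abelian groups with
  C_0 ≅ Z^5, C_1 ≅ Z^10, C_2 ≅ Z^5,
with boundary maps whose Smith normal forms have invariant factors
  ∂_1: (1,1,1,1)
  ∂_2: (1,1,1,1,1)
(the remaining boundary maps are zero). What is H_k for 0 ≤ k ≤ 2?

H_0 ≅ Z,  H_1 ≅ Z,  H_2 = 0.

H_0: b_0 = 5 − 0 − 4 = 1; torsion from ∂_1 factors > 1: none. So H_0 ≅ Z.
H_1: b_1 = 10 − 4 − 5 = 1; torsion from ∂_2 factors > 1: none. So H_1 ≅ Z.
H_2: b_2 = 5 − 5 − 0 = 0; torsion from ∂_3 factors > 1: none. So H_2 ≅ 0.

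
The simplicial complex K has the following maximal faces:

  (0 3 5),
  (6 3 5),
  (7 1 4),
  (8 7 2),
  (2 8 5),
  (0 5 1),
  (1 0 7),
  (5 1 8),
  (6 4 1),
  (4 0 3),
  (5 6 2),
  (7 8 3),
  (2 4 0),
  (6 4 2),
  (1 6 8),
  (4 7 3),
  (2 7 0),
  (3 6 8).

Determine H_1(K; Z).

H_1 ≅ Z ⊕ Z/2.

Take the total order 0 < 1 < 2 < 3 < 4 < 5 < 6 < 7 < 8 on the vertex set. Then K (dimension 2) consists of the simplices:

  0-simplices (9): [0], [1], [2], [3], [4], [5], [6], [7], [8]
  1-simplices (27): (27 of them)
  2-simplices (18): [0,1,5], [0,1,7], [0,2,4], [0,2,7], [0,3,4], [0,3,5], [1,4,6], [1,4,7], [1,5,8], [1,6,8], [2,4,6], [2,5,6], [2,5,8], [2,7,8], [3,4,7], [3,5,6], [3,6,8], [3,7,8]

Hence C_0 ≅ Z^9, C_1 ≅ Z^27, C_2 ≅ Z^18.

The boundary map ∂_1: C_1 → C_0 is given by ∂[p,q] = [q] − [p]. For instance
  ∂[0,3] = [3] − [0].
The resulting 9×27 matrix has rank 8, and its Smith normal form has invariant factors (1,1,1,1,1,1,1,1).

∂_2: C_2 → C_1 acts by ∂[p,q,r] = [q,r] − [p,r] + [p,q]. For instance
  ∂[2,7,8] = [7,8] − [2,8] + [2,7],
  ∂[0,1,7] = [1,7] − [0,7] + [0,1].
This gives a 27×18 integer matrix of rank 18; reducing to Smith normal form yields diagonal entries (1,1,1,1,1,1,1,1,1,1,1,1,1,1,1,1,1,2).

From H_k ≅ ker(∂_k) / im(∂_{k+1}) we obtain:

  H_1: rank ker ∂_1 − rank ∂_2 = (27 − 8) − 18 = 1, and ∂_2 has invariant factor 2 > 1, so H_1 = Z ⊕ Z/2.

(K is a triangulation of the Klein bottle.)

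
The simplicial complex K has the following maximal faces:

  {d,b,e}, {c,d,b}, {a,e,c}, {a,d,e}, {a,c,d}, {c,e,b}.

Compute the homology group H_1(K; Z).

H_1 ≅ 0.

Take the total order a < b < c < d < e on the vertex set. Then K (dimension 2) consists of the simplices:

  0-simplices (5): a, b, c, d, e
  1-simplices (9): ac, ad, ae, bc, bd, be, cd, ce, de
  2-simplices (6): acd, ace, ade, bcd, bce, bde

giving chain groups C_0 ≅ Z^5, C_1 ≅ Z^9, C_2 ≅ Z^6.

Boundary ∂_1: C_1 → C_0 is given by ∂[p,q] = [q] − [p]. For instance
  ∂ac = c − a.
The resulting 5×9 matrix has rank 4, and its Smith normal form has invariant factors (1,1,1,1).

∂_2: C_2 → C_1 acts by ∂[p,q,r] = [q,r] − [p,r] + [p,q]. For instance
  ∂bcd = cd − bd + bc,
  ∂ade = de − ae + ad.
As a 9×6 matrix over Z this has rank 5, with invariant factors (1,1,1,1,1).

Reading off H_k = ker ∂_k / im ∂_{k+1}:

  H_1: rank ker ∂_1 − rank ∂_2 = (9 − 4) − 5 = 0, and the invariant factors of ∂_2 are all 1, so H_1 ≅ 0.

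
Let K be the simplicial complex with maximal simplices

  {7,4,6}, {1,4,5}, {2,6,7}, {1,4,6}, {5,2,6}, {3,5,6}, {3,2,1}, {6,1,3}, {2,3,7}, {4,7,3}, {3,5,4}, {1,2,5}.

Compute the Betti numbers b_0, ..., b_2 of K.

We work with the vertex ordering 1 < 2 < 3 < 4 < 5 < 6 < 7. The simplices of K, each written with vertices in increasing order, are:

  0-simplices (7): [1], [2], [3], [4], [5], [6], [7]
  1-simplices (18): [1,2], [1,3], [1,4], [1,5], [1,6], [2,3], [2,5], [2,6], [2,7], [3,4], [3,5], [3,6], [3,7], [4,5], [4,6], [4,7], [5,6], [6,7]
  2-simplices (12): [1,2,3], [1,2,5], [1,3,6], [1,4,5], [1,4,6], [2,3,7], [2,5,6], [2,6,7], [3,4,5], [3,4,7], [3,5,6], [4,6,7]

giving chain groups C_0 ≅ Z^7, C_1 ≅ Z^18, C_2 ≅ Z^12.

The boundary map ∂_1: C_1 → C_0 maps an edge to its endpoints' difference, ∂[p,q] = q − p. For instance
  ∂[2,7] = [7] − [2].
This gives a 7×18 integer matrix of rank 6; reducing to Smith normal form yields diagonal entries (1,1,1,1,1,1).

The boundary map ∂_2: C_2 → C_1 acts by ∂[p,q,r] = [q,r] − [p,r] + [p,q]. For instance
  ∂[3,4,5] = [4,5] − [3,5] + [3,4],
  ∂[1,2,5] = [2,5] − [1,5] + [1,2].
As a 18×12 matrix over Z this has rank 12, with invariant factors (1,1,1,1,1,1,1,1,1,1,1,2).

Reading off H_k = ker ∂_k / im ∂_{k+1}:

  H_0: rank C_0 − rank ∂_1 = 7 − 6 = 1, and the invariant factors of ∂_1 are all 1, so H_0 = Z.
  H_1: rank ker ∂_1 − rank ∂_2 = (18 − 6) − 12 = 0, and ∂_2 has invariant factor 2 > 1, so H_1 = Z/2.
  H_2: rank ker ∂_2 − rank ∂_3 = (12 − 12) − 0 = 0, and there is no ∂_3, so H_2 = 0.

As a check, the Euler characteristic is 7 − 18 + 12 = 1, which agrees with 1 − 0 + 0 = 1.

Hence the Betti numbers are b_0 = 1, b_1 = 0, b_2 = 0.

b_0 = 1, b_1 = 0, b_2 = 0.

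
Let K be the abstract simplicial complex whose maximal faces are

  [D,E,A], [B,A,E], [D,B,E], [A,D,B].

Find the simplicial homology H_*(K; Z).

Order the vertices as A < B < D < E. Listing each simplex with vertices in this order, K has dimension 2 with simplices:

  0-simplices (4): A, B, D, E
  1-simplices (6): AB, AD, AE, BD, BE, DE
  2-simplices (4): ABD, ABE, ADE, BDE

giving chain groups C_0 ≅ Z^4, C_1 ≅ Z^6, C_2 ≅ Z^4.

∂_1: C_1 → C_0 is given by ∂[p,q] = [q] − [p].
As a 4×6 matrix over Z this has rank 3, with invariant factors (1,1,1).

The boundary map ∂_2: C_2 → C_1 maps a triangle to the signed sum of its edges. For instance
  ∂ABD = BD − AD + AB,
  ∂ADE = DE − AE + AD.
This gives a 6×4 integer matrix of rank 3; reducing to Smith normal form yields diagonal entries (1,1,1).

From H_k ≅ ker(∂_k) / im(∂_{k+1}) we obtain:

  H_0: rank C_0 − rank ∂_1 = 4 − 3 = 1, and the invariant factors of ∂_1 are all 1, so H_0 ≅ Z.
  H_1: rank ker ∂_1 − rank ∂_2 = (6 − 3) − 3 = 0, and the invariant factors of ∂_2 are all 1, so H_1 ≅ 0.
  H_2: rank ker ∂_2 − rank ∂_3 = (4 − 3) − 0 = 1, and there is no ∂_3, so H_2 ≅ Z.

As a check, the Euler characteristic is 4 − 6 + 4 = 2, which agrees with 1 − 0 + 1 = 2.

H_0 ≅ Z,  H_1 = 0,  H_2 ≅ Z.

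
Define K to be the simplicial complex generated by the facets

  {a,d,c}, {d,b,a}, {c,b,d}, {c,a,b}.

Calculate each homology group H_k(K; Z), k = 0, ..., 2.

H_0 = Z,  H_1 = 0,  H_2 = Z.

We work with the vertex ordering a < b < c < d. The simplices of K, each written with vertices in increasing order, are:

  0-simplices (4): a, b, c, d
  1-simplices (6): ab, ac, ad, bc, bd, cd
  2-simplices (4): abc, abd, acd, bcd

so the chain groups are C_0 ≅ Z^4, C_1 ≅ Z^6, C_2 ≅ Z^4.

The boundary map ∂_1: C_1 → C_0 maps an edge to its endpoints' difference, ∂[p,q] = q − p. For instance
  ∂ad = d − a.
The 4×6 boundary matrix has rank 3 and Smith normal form diag(1,1,1).

∂_2: C_2 → C_1 acts by ∂[p,q,r] = [q,r] − [p,r] + [p,q]. For instance
  ∂bcd = cd − bd + bc,
  ∂abc = bc − ac + ab.
This gives a 6×4 integer matrix of rank 3; reducing to Smith normal form yields diagonal entries (1,1,1).

From H_k ≅ ker(∂_k) / im(∂_{k+1}) we obtain:

  H_0: rank C_0 − rank ∂_1 = 4 − 3 = 1, and the invariant factors of ∂_1 are all 1, so H_0 = Z.
  H_1: rank ker ∂_1 − rank ∂_2 = (6 − 3) − 3 = 0, and the invariant factors of ∂_2 are all 1, so H_1 = 0.
  H_2: rank ker ∂_2 − rank ∂_3 = (4 − 3) − 0 = 1, and there is no ∂_3, so H_2 = Z.

As a check, the Euler characteristic is 4 − 6 + 4 = 2, which agrees with 1 − 0 + 1 = 2.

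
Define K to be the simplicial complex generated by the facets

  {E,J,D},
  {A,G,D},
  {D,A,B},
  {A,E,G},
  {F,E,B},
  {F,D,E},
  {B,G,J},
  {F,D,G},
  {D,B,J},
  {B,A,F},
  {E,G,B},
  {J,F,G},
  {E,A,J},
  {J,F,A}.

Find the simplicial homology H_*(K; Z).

H_0 = Z,  H_1 = Z^2,  H_2 = Z.

Order the vertices as A < B < D < E < F < G < J. Listing each simplex with vertices in this order, K has dimension 2 with simplices:

  0-simplices (7): A, B, D, E, F, G, J
  1-simplices (21): AB, AD, AE, AF, AG, AJ, BD, BE, BF, BG, BJ, DE, DF, DG, DJ, EF, EG, EJ, FG, FJ, GJ
  2-simplices (14): ABD, ABF, ADG, AEG, AEJ, AFJ, BDJ, BEF, BEG, BGJ, DEF, DEJ, DFG, FGJ

giving chain groups C_0 ≅ Z^7, C_1 ≅ Z^21, C_2 ≅ Z^14.

∂_1: C_1 → C_0 maps an edge to its endpoints' difference, ∂[p,q] = q − p.
The resulting 7×21 matrix has rank 6, and its Smith normal form has invariant factors (1,1,1,1,1,1).

∂_2: C_2 → C_1 acts by ∂[p,q,r] = [q,r] − [p,r] + [p,q]. For instance
  ∂AFJ = FJ − AJ + AF,
  ∂BDJ = DJ − BJ + BD.
The resulting 21×14 matrix has rank 13, and its Smith normal form has invariant factors (1,1,1,1,1,1,1,1,1,1,1,1,1).

Reading off H_k = ker ∂_k / im ∂_{k+1}:

  H_0: rank C_0 − rank ∂_1 = 7 − 6 = 1, and the invariant factors of ∂_1 are all 1, so H_0 ≅ Z.
  H_1: rank ker ∂_1 − rank ∂_2 = (21 − 6) − 13 = 2, and the invariant factors of ∂_2 are all 1, so H_1 ≅ Z^2.
  H_2: rank ker ∂_2 − rank ∂_3 = (14 − 13) − 0 = 1, and there is no ∂_3, so H_2 ≅ Z.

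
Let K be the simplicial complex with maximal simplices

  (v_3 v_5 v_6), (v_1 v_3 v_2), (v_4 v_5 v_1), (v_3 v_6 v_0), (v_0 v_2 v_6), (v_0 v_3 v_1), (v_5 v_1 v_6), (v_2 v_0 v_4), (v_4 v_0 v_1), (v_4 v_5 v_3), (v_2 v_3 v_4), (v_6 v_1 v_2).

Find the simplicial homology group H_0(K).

H_0 = Z.

Order the vertices as v_0 < v_1 < v_2 < v_3 < v_4 < v_5 < v_6. Listing each simplex with vertices in this order, K has dimension 2 with simplices:

  0-simplices (7): [v_0], [v_1], [v_2], [v_3], [v_4], [v_5], [v_6]
  1-simplices (18): (18 of them)
  2-simplices (12): (12 of them)

giving chain groups C_0 ≅ Z^7, C_1 ≅ Z^18, C_2 ≅ Z^12.

∂_1: C_1 → C_0 sends each edge [p,q] (with p < q) to q − p. For instance
  ∂[v_0,v_6] = [v_6] − [v_0].
The resulting 7×18 matrix has rank 6, and its Smith normal form has invariant factors (1,1,1,1,1,1).

Boundary ∂_2: C_2 → C_1 acts by ∂[p,q,r] = [q,r] − [p,r] + [p,q]. For instance
  ∂[v_1,v_4,v_5] = [v_4,v_5] − [v_1,v_5] + [v_1,v_4],
  ∂[v_1,v_2,v_3] = [v_2,v_3] − [v_1,v_3] + [v_1,v_2].
The resulting 18×12 matrix has rank 12, and its Smith normal form has invariant factors (1,1,1,1,1,1,1,1,1,1,1,2).

Reading off H_k = ker ∂_k / im ∂_{k+1}:

  H_0: rank C_0 − rank ∂_1 = 7 − 6 = 1, and the invariant factors of ∂_1 are all 1, so H_0 = Z.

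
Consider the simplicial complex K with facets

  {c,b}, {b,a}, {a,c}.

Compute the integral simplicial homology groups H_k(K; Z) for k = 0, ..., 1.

Order the vertices as a < b < c. Listing each simplex with vertices in this order, K has dimension 1 with simplices:

  0-simplices (3): a, b, c
  1-simplices (3): ab, ac, bc

so the chain groups are C_0 ≅ Z^3, C_1 ≅ Z^3.

Boundary ∂_1: C_1 → C_0 sends each edge [p,q] (with p < q) to q − p.
This gives a 3×3 integer matrix of rank 2; reducing to Smith normal form yields diagonal entries (1,1).

Now H_k = ker ∂_k / im ∂_{k+1}, so:

  H_0: rank C_0 − rank ∂_1 = 3 − 2 = 1, and the invariant factors of ∂_1 are all 1, so H_0 = Z.
  H_1: rank ker ∂_1 − rank ∂_2 = (3 − 2) − 0 = 1, and there is no ∂_2, so H_1 = Z.

(K is a triangulation of the circle S^1.)

H_0 = Z,  H_1 = Z.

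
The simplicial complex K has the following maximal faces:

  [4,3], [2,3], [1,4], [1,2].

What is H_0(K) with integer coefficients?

H_0 ≅ Z.

Fix the vertex order 1 < 2 < 3 < 4 and write every simplex with vertices in increasing order. Then dim K = 1 and the simplices of K are:

  0-simplices (4): [1], [2], [3], [4]
  1-simplices (4): [1,2], [1,4], [2,3], [3,4]

Hence C_0 ≅ Z^4, C_1 ≅ Z^4.

∂_1: C_1 → C_0 maps an edge to its endpoints' difference, ∂[p,q] = q − p. For instance
  ∂[1,2] = [2] − [1].
As a 4×4 matrix over Z this has rank 3, with invariant factors (1,1,1).

Reading off H_k = ker ∂_k / im ∂_{k+1}:

  H_0: rank C_0 − rank ∂_1 = 4 − 3 = 1, and the invariant factors of ∂_1 are all 1, so H_0 ≅ Z.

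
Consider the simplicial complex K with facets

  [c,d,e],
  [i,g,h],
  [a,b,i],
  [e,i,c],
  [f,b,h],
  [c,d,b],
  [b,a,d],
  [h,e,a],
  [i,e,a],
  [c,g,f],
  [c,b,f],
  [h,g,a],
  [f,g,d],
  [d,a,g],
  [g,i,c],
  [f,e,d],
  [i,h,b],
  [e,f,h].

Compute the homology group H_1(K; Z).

Order the vertices as a < b < c < d < e < f < g < h < i. Listing each simplex with vertices in this order, K has dimension 2 with simplices:

  0-simplices (9): a, b, c, d, e, f, g, h, i
  1-simplices (27): ab, ad, ae, ag, ah, ai, bc, bd, bf, bh, bi, cd, ce, cf, cg, ci, de, df, dg, ef, eh, ei, fg, fh, gh, gi, hi
  2-simplices (18): abd, abi, adg, aeh, aei, agh, bcd, bcf, bfh, bhi, cde, cei, cfg, cgi, def, dfg, efh, ghi

giving chain groups C_0 ≅ Z^9, C_1 ≅ Z^27, C_2 ≅ Z^18.

∂_1: C_1 → C_0 sends each edge [p,q] (with p < q) to q − p. For instance
  ∂bh = h − b.
This gives a 9×27 integer matrix of rank 8; reducing to Smith normal form yields diagonal entries (1,1,1,1,1,1,1,1).

∂_2: C_2 → C_1 acts by ∂[p,q,r] = [q,r] − [p,r] + [p,q]. For instance
  ∂bfh = fh − bh + bf,
  ∂dfg = fg − dg + df.
The resulting 27×18 matrix has rank 18, and its Smith normal form has invariant factors (1,1,1,1,1,1,1,1,1,1,1,1,1,1,1,1,1,2).

Now H_k = ker ∂_k / im ∂_{k+1}, so:

  H_1: rank ker ∂_1 − rank ∂_2 = (27 − 8) − 18 = 1, and ∂_2 has invariant factor 2 > 1, so H_1 ≅ Z ⊕ Z/2Z.

H_1 = Z ⊕ Z/2Z.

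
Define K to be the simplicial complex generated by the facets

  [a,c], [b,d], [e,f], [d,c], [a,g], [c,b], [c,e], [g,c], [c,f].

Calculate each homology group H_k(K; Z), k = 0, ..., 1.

Order the vertices as a < b < c < d < e < f < g. Listing each simplex with vertices in this order, K has dimension 1 with simplices:

  0-simplices (7): a, b, c, d, e, f, g
  1-simplices (9): ac, ag, bc, bd, cd, ce, cf, cg, ef

so the chain groups are C_0 ≅ Z^7, C_1 ≅ Z^9.

Boundary ∂_1: C_1 → C_0 sends each edge [p,q] (with p < q) to q − p. For instance
  ∂cg = g − c.
As a 7×9 matrix over Z this has rank 6, with invariant factors (1,1,1,1,1,1).

Reading off H_k = ker ∂_k / im ∂_{k+1}:

  H_0: rank C_0 − rank ∂_1 = 7 − 6 = 1, and the invariant factors of ∂_1 are all 1, so H_0 = Z.
  H_1: rank ker ∂_1 − rank ∂_2 = (9 − 6) − 0 = 3, and there is no ∂_2, so H_1 = Z^3.

As a check, the Euler characteristic is 7 − 9 = -2, which agrees with 1 − 3 = -2.

H_0 ≅ Z,  H_1 ≅ Z^3.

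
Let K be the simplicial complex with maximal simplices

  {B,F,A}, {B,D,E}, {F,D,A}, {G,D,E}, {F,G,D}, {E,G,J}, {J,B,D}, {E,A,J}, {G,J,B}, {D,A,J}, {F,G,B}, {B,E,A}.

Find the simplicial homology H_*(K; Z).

Take the total order A < B < D < E < F < G < J on the vertex set. Then K (dimension 2) consists of the simplices:

  0-simplices (7): A, B, D, E, F, G, J
  1-simplices (18): AB, AD, AE, AF, AJ, BD, BE, BF, BG, BJ, DE, DF, DG, DJ, EG, EJ, FG, GJ
  2-simplices (12): ABE, ABF, ADF, ADJ, AEJ, BDE, BDJ, BFG, BGJ, DEG, DFG, EGJ

Hence C_0 ≅ Z^7, C_1 ≅ Z^18, C_2 ≅ Z^12.

∂_1: C_1 → C_0 is given by ∂[p,q] = [q] − [p].
The 7×18 boundary matrix has rank 6 and Smith normal form diag(1,1,1,1,1,1).

Boundary ∂_2: C_2 → C_1 sends each 2-simplex [p,q,r] to [q,r] − [p,r] + [p,q]. For instance
  ∂ADF = DF − AF + AD,
  ∂AEJ = EJ − AJ + AE.
The resulting 18×12 matrix has rank 12, and its Smith normal form has invariant factors (1,1,1,1,1,1,1,1,1,1,1,2).

From H_k ≅ ker(∂_k) / im(∂_{k+1}) we obtain:

  H_0: rank C_0 − rank ∂_1 = 7 − 6 = 1, and the invariant factors of ∂_1 are all 1, so H_0 = Z.
  H_1: rank ker ∂_1 − rank ∂_2 = (18 − 6) − 12 = 0, and ∂_2 has invariant factor 2 > 1, so H_1 = Z_2.
  H_2: rank ker ∂_2 − rank ∂_3 = (12 − 12) − 0 = 0, and there is no ∂_3, so H_2 = 0.

H_0 ≅ Z,  H_1 ≅ Z_2,  H_2 = 0.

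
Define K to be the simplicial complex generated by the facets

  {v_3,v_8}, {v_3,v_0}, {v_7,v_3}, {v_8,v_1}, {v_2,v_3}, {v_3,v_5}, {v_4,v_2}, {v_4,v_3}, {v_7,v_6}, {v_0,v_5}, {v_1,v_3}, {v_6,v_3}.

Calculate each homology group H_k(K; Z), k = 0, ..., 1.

Order the vertices as v_0 < v_1 < v_2 < v_3 < v_4 < v_5 < v_6 < v_7 < v_8. Listing each simplex with vertices in this order, K has dimension 1 with simplices:

  0-simplices (9): [v_0], [v_1], [v_2], [v_3], [v_4], [v_5], [v_6], [v_7], [v_8]
  1-simplices (12): [v_0,v_3], [v_0,v_5], [v_1,v_3], [v_1,v_8], [v_2,v_3], [v_2,v_4], [v_3,v_4], [v_3,v_5], [v_3,v_6], [v_3,v_7], [v_3,v_8], [v_6,v_7]

Hence C_0 ≅ Z^9, C_1 ≅ Z^12.

Boundary ∂_1: C_1 → C_0 maps an edge to its endpoints' difference, ∂[p,q] = q − p. For instance
  ∂[v_3,v_8] = [v_8] − [v_3].
This gives a 9×12 integer matrix of rank 8; reducing to Smith normal form yields diagonal entries (1,1,1,1,1,1,1,1).

Reading off H_k = ker ∂_k / im ∂_{k+1}:

  H_0: rank C_0 − rank ∂_1 = 9 − 8 = 1, and the invariant factors of ∂_1 are all 1, so H_0 = Z.
  H_1: rank ker ∂_1 − rank ∂_2 = (12 − 8) − 0 = 4, and there is no ∂_2, so H_1 = Z^4.

H_0 = Z,  H_1 = Z^4.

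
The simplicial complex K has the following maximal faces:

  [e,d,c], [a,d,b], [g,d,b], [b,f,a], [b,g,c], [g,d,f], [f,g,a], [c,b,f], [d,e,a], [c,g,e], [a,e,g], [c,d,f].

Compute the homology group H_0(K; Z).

Order the vertices as a < b < c < d < e < f < g. Listing each simplex with vertices in this order, K has dimension 2 with simplices:

  0-simplices (7): a, b, c, d, e, f, g
  1-simplices (18): ab, ad, ae, af, ag, bc, bd, bf, bg, cd, ce, cf, cg, de, df, dg, eg, fg
  2-simplices (12): abd, abf, ade, aeg, afg, bcf, bcg, bdg, cde, cdf, ceg, dfg

so the chain groups are C_0 ≅ Z^7, C_1 ≅ Z^18, C_2 ≅ Z^12.

Boundary ∂_1: C_1 → C_0 maps an edge to its endpoints' difference, ∂[p,q] = q − p.
The 7×18 boundary matrix has rank 6 and Smith normal form diag(1,1,1,1,1,1).

The boundary map ∂_2: C_2 → C_1 maps a triangle to the signed sum of its edges. For instance
  ∂cdf = df − cf + cd,
  ∂bcf = cf − bf + bc.
The resulting 18×12 matrix has rank 12, and its Smith normal form has invariant factors (1,1,1,1,1,1,1,1,1,1,1,2).

Computing H_k = (kernel of ∂_k) / (image of ∂_{k+1}):

  H_0: rank C_0 − rank ∂_1 = 7 − 6 = 1, and the invariant factors of ∂_1 are all 1, so H_0 ≅ Z.

(K is a triangulation of the real projective plane RP^2.)

H_0 ≅ Z.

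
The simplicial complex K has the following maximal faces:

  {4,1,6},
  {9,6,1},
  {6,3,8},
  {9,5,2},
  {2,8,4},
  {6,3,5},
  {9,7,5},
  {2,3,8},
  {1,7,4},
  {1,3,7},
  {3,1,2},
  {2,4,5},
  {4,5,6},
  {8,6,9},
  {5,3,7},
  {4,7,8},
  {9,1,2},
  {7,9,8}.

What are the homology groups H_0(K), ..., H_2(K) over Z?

H_0 ≅ Z,  H_1 ≅ Z^2,  H_2 ≅ Z.

Fix the vertex order 1 < 2 < 3 < 4 < 5 < 6 < 7 < 8 < 9 and write every simplex with vertices in increasing order. Then dim K = 2 and the simplices of K are:

  0-simplices (9): [1], [2], [3], [4], [5], [6], [7], [8], [9]
  1-simplices (27): (27 of them)
  2-simplices (18): [1,2,3], [1,2,9], [1,3,7], [1,4,6], [1,4,7], [1,6,9], [2,3,8], [2,4,5], [2,4,8], [2,5,9], [3,5,6], [3,5,7], [3,6,8], [4,5,6], [4,7,8], [5,7,9], [6,8,9], [7,8,9]

Hence C_0 ≅ Z^9, C_1 ≅ Z^27, C_2 ≅ Z^18.

∂_1: C_1 → C_0 maps an edge to its endpoints' difference, ∂[p,q] = q − p. For instance
  ∂[7,8] = [8] − [7].
The resulting 9×27 matrix has rank 8, and its Smith normal form has invariant factors (1,1,1,1,1,1,1,1).

The boundary map ∂_2: C_2 → C_1 sends each 2-simplex [p,q,r] to [q,r] − [p,r] + [p,q]. For instance
  ∂[1,3,7] = [3,7] − [1,7] + [1,3],
  ∂[4,7,8] = [7,8] − [4,8] + [4,7].
This gives a 27×18 integer matrix of rank 17; reducing to Smith normal form yields diagonal entries (1,1,1,1,1,1,1,1,1,1,1,1,1,1,1,1,1).

Now H_k = ker ∂_k / im ∂_{k+1}, so:

  H_0: rank C_0 − rank ∂_1 = 9 − 8 = 1, and the invariant factors of ∂_1 are all 1, so H_0 ≅ Z.
  H_1: rank ker ∂_1 − rank ∂_2 = (27 − 8) − 17 = 2, and the invariant factors of ∂_2 are all 1, so H_1 ≅ Z^2.
  H_2: rank ker ∂_2 − rank ∂_3 = (18 − 17) − 0 = 1, and there is no ∂_3, so H_2 ≅ Z.

As a check, the Euler characteristic is 9 − 27 + 18 = 0, which agrees with 1 − 2 + 1 = 0.
(K is a triangulation of the torus T^2.)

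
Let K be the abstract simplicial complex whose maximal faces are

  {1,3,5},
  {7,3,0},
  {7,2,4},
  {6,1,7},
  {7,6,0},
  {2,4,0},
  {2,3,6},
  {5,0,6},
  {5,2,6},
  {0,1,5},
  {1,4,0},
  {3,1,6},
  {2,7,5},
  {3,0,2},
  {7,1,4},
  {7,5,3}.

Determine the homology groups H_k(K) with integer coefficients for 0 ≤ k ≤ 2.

H_0 = Z,  H_1 = Z^2,  H_2 = Z.

Take the total order 0 < 1 < 2 < 3 < 4 < 5 < 6 < 7 on the vertex set. Then K (dimension 2) consists of the simplices:

  0-simplices (8): [0], [1], [2], [3], [4], [5], [6], [7]
  1-simplices (24): (24 of them)
  2-simplices (16): [0,1,4], [0,1,5], [0,2,3], [0,2,4], [0,3,7], [0,5,6], [0,6,7], [1,3,5], [1,3,6], [1,4,7], [1,6,7], [2,3,6], [2,4,7], [2,5,6], [2,5,7], [3,5,7]

giving chain groups C_0 ≅ Z^8, C_1 ≅ Z^24, C_2 ≅ Z^16.

Boundary ∂_1: C_1 → C_0 maps an edge to its endpoints' difference, ∂[p,q] = q − p. For instance
  ∂[5,6] = [6] − [5].
The resulting 8×24 matrix has rank 7, and its Smith normal form has invariant factors (1,1,1,1,1,1,1).

Boundary ∂_2: C_2 → C_1 sends each 2-simplex [p,q,r] to [q,r] − [p,r] + [p,q]. For instance
  ∂[1,3,6] = [3,6] − [1,6] + [1,3],
  ∂[1,4,7] = [4,7] − [1,7] + [1,4].
This gives a 24×16 integer matrix of rank 15; reducing to Smith normal form yields diagonal entries (1,1,1,1,1,1,1,1,1,1,1,1,1,1,1).

From H_k ≅ ker(∂_k) / im(∂_{k+1}) we obtain:

  H_0: rank C_0 − rank ∂_1 = 8 − 7 = 1, and the invariant factors of ∂_1 are all 1, so H_0 = Z.
  H_1: rank ker ∂_1 − rank ∂_2 = (24 − 7) − 15 = 2, and the invariant factors of ∂_2 are all 1, so H_1 = Z^2.
  H_2: rank ker ∂_2 − rank ∂_3 = (16 − 15) − 0 = 1, and there is no ∂_3, so H_2 = Z.

As a check, the Euler characteristic is 8 − 24 + 16 = 0, which agrees with 1 − 2 + 1 = 0.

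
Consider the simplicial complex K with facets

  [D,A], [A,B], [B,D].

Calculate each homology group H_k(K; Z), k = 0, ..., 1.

H_0 = Z,  H_1 = Z.

K has 3 vertices, 3 edges.
rank ∂_0 = 0, rank ∂_1 = 2 ⇒ b_0 = 3 − 0 − 2 = 1; all invariant factors of ∂_1 are 1 so no torsion. So H_0 = Z.
rank ∂_1 = 2, rank ∂_2 = 0 ⇒ b_1 = 3 − 2 − 0 = 1. So H_1 = Z.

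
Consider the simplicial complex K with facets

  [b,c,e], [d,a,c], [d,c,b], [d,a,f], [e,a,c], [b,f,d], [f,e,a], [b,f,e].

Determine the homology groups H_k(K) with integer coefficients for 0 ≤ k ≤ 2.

H_0 ≅ Z,  H_1 = 0,  H_2 ≅ Z.

Fix the vertex order a < b < c < d < e < f and write every simplex with vertices in increasing order. Then dim K = 2 and the simplices of K are:

  0-simplices (6): a, b, c, d, e, f
  1-simplices (12): ac, ad, ae, af, bc, bd, be, bf, cd, ce, df, ef
  2-simplices (8): acd, ace, adf, aef, bcd, bce, bdf, bef

giving chain groups C_0 ≅ Z^6, C_1 ≅ Z^12, C_2 ≅ Z^8.

Boundary ∂_1: C_1 → C_0 is given by ∂[p,q] = [q] − [p].
As a 6×12 matrix over Z this has rank 5, with invariant factors (1,1,1,1,1).

Boundary ∂_2: C_2 → C_1 maps a triangle to the signed sum of its edges. For instance
  ∂bce = ce − be + bc,
  ∂ace = ce − ae + ac.
The resulting 12×8 matrix has rank 7, and its Smith normal form has invariant factors (1,1,1,1,1,1,1).

Now H_k = ker ∂_k / im ∂_{k+1}, so:

  H_0: rank C_0 − rank ∂_1 = 6 − 5 = 1, and the invariant factors of ∂_1 are all 1, so H_0 ≅ Z.
  H_1: rank ker ∂_1 − rank ∂_2 = (12 − 5) − 7 = 0, and the invariant factors of ∂_2 are all 1, so H_1 ≅ 0.
  H_2: rank ker ∂_2 − rank ∂_3 = (8 − 7) − 0 = 1, and there is no ∂_3, so H_2 ≅ Z.

As a check, the Euler characteristic is 6 − 12 + 8 = 2, which agrees with 1 − 0 + 1 = 2.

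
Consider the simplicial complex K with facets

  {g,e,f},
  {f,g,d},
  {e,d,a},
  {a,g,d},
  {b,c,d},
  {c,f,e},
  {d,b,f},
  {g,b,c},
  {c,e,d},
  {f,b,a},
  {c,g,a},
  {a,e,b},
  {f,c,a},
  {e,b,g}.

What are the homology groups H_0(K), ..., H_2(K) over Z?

H_0 ≅ Z,  H_1 ≅ Z^2,  H_2 ≅ Z.

Order the vertices as a < b < c < d < e < f < g. Listing each simplex with vertices in this order, K has dimension 2 with simplices:

  0-simplices (7): a, b, c, d, e, f, g
  1-simplices (21): ab, ac, ad, ae, af, ag, bc, bd, be, bf, bg, cd, ce, cf, cg, de, df, dg, ef, eg, fg
  2-simplices (14): abe, abf, acf, acg, ade, adg, bcd, bcg, bdf, beg, cde, cef, dfg, efg

Hence C_0 ≅ Z^7, C_1 ≅ Z^21, C_2 ≅ Z^14.

The boundary map ∂_1: C_1 → C_0 sends each edge [p,q] (with p < q) to q − p.
The resulting 7×21 matrix has rank 6, and its Smith normal form has invariant factors (1,1,1,1,1,1).

∂_2: C_2 → C_1 maps a triangle to the signed sum of its edges. For instance
  ∂bcd = cd − bd + bc,
  ∂abf = bf − af + ab.
The resulting 21×14 matrix has rank 13, and its Smith normal form has invariant factors (1,1,1,1,1,1,1,1,1,1,1,1,1).

From H_k ≅ ker(∂_k) / im(∂_{k+1}) we obtain:

  H_0: rank C_0 − rank ∂_1 = 7 − 6 = 1, and the invariant factors of ∂_1 are all 1, so H_0 = Z.
  H_1: rank ker ∂_1 − rank ∂_2 = (21 − 6) − 13 = 2, and the invariant factors of ∂_2 are all 1, so H_1 = Z^2.
  H_2: rank ker ∂_2 − rank ∂_3 = (14 − 13) − 0 = 1, and there is no ∂_3, so H_2 = Z.

As a check, the Euler characteristic is 7 − 21 + 14 = 0, which agrees with 1 − 2 + 1 = 0.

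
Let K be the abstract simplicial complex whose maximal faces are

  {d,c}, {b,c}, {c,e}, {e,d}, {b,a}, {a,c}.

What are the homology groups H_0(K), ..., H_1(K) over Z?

H_0 ≅ Z,  H_1 ≅ Z^2.

Fix the vertex order a < b < c < d < e and write every simplex with vertices in increasing order. Then dim K = 1 and the simplices of K are:

  0-simplices (5): a, b, c, d, e
  1-simplices (6): ab, ac, bc, cd, ce, de

giving chain groups C_0 ≅ Z^5, C_1 ≅ Z^6.

∂_1: C_1 → C_0 sends each edge [p,q] (with p < q) to q − p.
The resulting 5×6 matrix has rank 4, and its Smith normal form has invariant factors (1,1,1,1).

Now H_k = ker ∂_k / im ∂_{k+1}, so:

  H_0: rank C_0 − rank ∂_1 = 5 − 4 = 1, and the invariant factors of ∂_1 are all 1, so H_0 ≅ Z.
  H_1: rank ker ∂_1 − rank ∂_2 = (6 − 4) − 0 = 2, and there is no ∂_2, so H_1 ≅ Z^2.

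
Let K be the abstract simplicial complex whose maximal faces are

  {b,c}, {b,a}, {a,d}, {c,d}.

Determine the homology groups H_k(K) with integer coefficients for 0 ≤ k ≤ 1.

Fix the vertex order a < b < c < d and write every simplex with vertices in increasing order. Then dim K = 1 and the simplices of K are:

  0-simplices (4): a, b, c, d
  1-simplices (4): ab, ad, bc, cd

giving chain groups C_0 ≅ Z^4, C_1 ≅ Z^4.

The boundary map ∂_1: C_1 → C_0 is given by ∂[p,q] = [q] − [p]. For instance
  ∂ab = b − a.
The 4×4 boundary matrix has rank 3 and Smith normal form diag(1,1,1).

From H_k ≅ ker(∂_k) / im(∂_{k+1}) we obtain:

  H_0: rank C_0 − rank ∂_1 = 4 − 3 = 1, and the invariant factors of ∂_1 are all 1, so H_0 ≅ Z.
  H_1: rank ker ∂_1 − rank ∂_2 = (4 − 3) − 0 = 1, and there is no ∂_2, so H_1 ≅ Z.

H_0 = Z,  H_1 = Z.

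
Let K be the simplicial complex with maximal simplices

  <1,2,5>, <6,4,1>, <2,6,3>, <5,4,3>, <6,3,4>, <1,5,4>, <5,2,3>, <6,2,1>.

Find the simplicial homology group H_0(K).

H_0 ≅ Z.

Order the vertices as 1 < 2 < 3 < 4 < 5 < 6. Listing each simplex with vertices in this order, K has dimension 2 with simplices:

  0-simplices (6): [1], [2], [3], [4], [5], [6]
  1-simplices (12): [1,2], [1,4], [1,5], [1,6], [2,3], [2,5], [2,6], [3,4], [3,5], [3,6], [4,5], [4,6]
  2-simplices (8): [1,2,5], [1,2,6], [1,4,5], [1,4,6], [2,3,5], [2,3,6], [3,4,5], [3,4,6]

Hence C_0 ≅ Z^6, C_1 ≅ Z^12, C_2 ≅ Z^8.

The boundary map ∂_1: C_1 → C_0 is given by ∂[p,q] = [q] − [p]. For instance
  ∂[1,2] = [2] − [1].
This gives a 6×12 integer matrix of rank 5; reducing to Smith normal form yields diagonal entries (1,1,1,1,1).

∂_2: C_2 → C_1 maps a triangle to the signed sum of its edges. For instance
  ∂[1,4,6] = [4,6] − [1,6] + [1,4],
  ∂[1,2,5] = [2,5] − [1,5] + [1,2].
As a 12×8 matrix over Z this has rank 7, with invariant factors (1,1,1,1,1,1,1).

Now H_k = ker ∂_k / im ∂_{k+1}, so:

  H_0: rank C_0 − rank ∂_1 = 6 − 5 = 1, and the invariant factors of ∂_1 are all 1, so H_0 = Z.

(K is a triangulation of the 2-sphere S^2.)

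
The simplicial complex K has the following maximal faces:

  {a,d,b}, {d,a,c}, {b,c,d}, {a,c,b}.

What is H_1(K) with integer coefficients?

Fix the vertex order a < b < c < d and write every simplex with vertices in increasing order. Then dim K = 2 and the simplices of K are:

  0-simplices (4): a, b, c, d
  1-simplices (6): ab, ac, ad, bc, bd, cd
  2-simplices (4): abc, abd, acd, bcd

so the chain groups are C_0 ≅ Z^4, C_1 ≅ Z^6, C_2 ≅ Z^4.

Boundary ∂_1: C_1 → C_0 is given by ∂[p,q] = [q] − [p].
This gives a 4×6 integer matrix of rank 3; reducing to Smith normal form yields diagonal entries (1,1,1).

The boundary map ∂_2: C_2 → C_1 acts by ∂[p,q,r] = [q,r] − [p,r] + [p,q]. For instance
  ∂abd = bd − ad + ab,
  ∂abc = bc − ac + ab.
As a 6×4 matrix over Z this has rank 3, with invariant factors (1,1,1).

From H_k ≅ ker(∂_k) / im(∂_{k+1}) we obtain:

  H_1: rank ker ∂_1 − rank ∂_2 = (6 − 3) − 3 = 0, and the invariant factors of ∂_2 are all 1, so H_1 = 0.

H_1 = 0.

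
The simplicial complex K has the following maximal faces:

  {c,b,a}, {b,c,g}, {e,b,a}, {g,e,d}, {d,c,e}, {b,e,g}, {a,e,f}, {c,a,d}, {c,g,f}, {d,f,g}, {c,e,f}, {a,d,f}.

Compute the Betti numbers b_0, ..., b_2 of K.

b_0 = 1, b_1 = 0, b_2 = 0.

K has 7 vertices, 18 edges, 12 triangles.
rank ∂_0 = 0, rank ∂_1 = 6 ⇒ b_0 = 7 − 0 − 6 = 1; all invariant factors of ∂_1 are 1 so no torsion. So H_0 ≅ Z.
rank ∂_1 = 6, rank ∂_2 = 12 ⇒ b_1 = 18 − 6 − 12 = 0; ∂_2 has invariant factor(s) [2] giving torsion. So H_1 ≅ Z/2.
rank ∂_2 = 12, rank ∂_3 = 0 ⇒ b_2 = 12 − 12 − 0 = 0. So H_2 ≅ 0.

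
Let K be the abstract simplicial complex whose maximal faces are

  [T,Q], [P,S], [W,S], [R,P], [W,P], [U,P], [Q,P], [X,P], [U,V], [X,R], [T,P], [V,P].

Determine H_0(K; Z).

H_0 ≅ Z.

We work with the vertex ordering P < Q < R < S < T < U < V < W < X. The simplices of K, each written with vertices in increasing order, are:

  0-simplices (9): P, Q, R, S, T, U, V, W, X
  1-simplices (12): PQ, PR, PS, PT, PU, PV, PW, PX, QT, RX, SW, UV

Hence C_0 ≅ Z^9, C_1 ≅ Z^12.

Boundary ∂_1: C_1 → C_0 sends each edge [p,q] (with p < q) to q − p.
This gives a 9×12 integer matrix of rank 8; reducing to Smith normal form yields diagonal entries (1,1,1,1,1,1,1,1).

Computing H_k = (kernel of ∂_k) / (image of ∂_{k+1}):

  H_0: rank C_0 − rank ∂_1 = 9 − 8 = 1, and the invariant factors of ∂_1 are all 1, so H_0 = Z.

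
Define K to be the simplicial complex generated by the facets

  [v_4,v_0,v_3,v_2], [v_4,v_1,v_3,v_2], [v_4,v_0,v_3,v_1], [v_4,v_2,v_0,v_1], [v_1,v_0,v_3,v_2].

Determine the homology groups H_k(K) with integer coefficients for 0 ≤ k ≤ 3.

H_0 = Z,  H_1 = 0,  H_2 = 0,  H_3 = Z.

We work with the vertex ordering v_0 < v_1 < v_2 < v_3 < v_4. The simplices of K, each written with vertices in increasing order, are:

  0-simplices (5): [v_0], [v_1], [v_2], [v_3], [v_4]
  1-simplices (10): [v_0,v_1], [v_0,v_2], [v_0,v_3], [v_0,v_4], [v_1,v_2], [v_1,v_3], [v_1,v_4], [v_2,v_3], [v_2,v_4], [v_3,v_4]
  2-simplices (10): [v_0,v_1,v_2], [v_0,v_1,v_3], [v_0,v_1,v_4], [v_0,v_2,v_3], [v_0,v_2,v_4], [v_0,v_3,v_4], [v_1,v_2,v_3], [v_1,v_2,v_4], [v_1,v_3,v_4], [v_2,v_3,v_4]
  3-simplices (5): [v_0,v_1,v_2,v_3], [v_0,v_1,v_2,v_4], [v_0,v_1,v_3,v_4], [v_0,v_2,v_3,v_4], [v_1,v_2,v_3,v_4]

so the chain groups are C_0 ≅ Z^5, C_1 ≅ Z^10, C_2 ≅ Z^10, C_3 ≅ Z^5.

∂_1: C_1 → C_0 sends each edge [p,q] (with p < q) to q − p. For instance
  ∂[v_0,v_2] = [v_2] − [v_0].
As a 5×10 matrix over Z this has rank 4, with invariant factors (1,1,1,1).

Boundary ∂_2: C_2 → C_1 maps a triangle to the signed sum of its edges. For instance
  ∂[v_1,v_2,v_4] = [v_2,v_4] − [v_1,v_4] + [v_1,v_2],
  ∂[v_1,v_2,v_3] = [v_2,v_3] − [v_1,v_3] + [v_1,v_2].
This gives a 10×10 integer matrix of rank 6; reducing to Smith normal form yields diagonal entries (1,1,1,1,1,1).

Boundary ∂_3: C_3 → C_2 sends each 3-simplex σ to the alternating sum Σ_i (−1)^i (σ with its i-th vertex removed). For instance
  ∂[v_0,v_1,v_2,v_3] = [v_1,v_2,v_3] − [v_0,v_2,v_3] + [v_0,v_1,v_3] − [v_0,v_1,v_2],
  ∂[v_0,v_2,v_3,v_4] = [v_2,v_3,v_4] − [v_0,v_3,v_4] + [v_0,v_2,v_4] − [v_0,v_2,v_3].
This gives a 10×5 integer matrix of rank 4; reducing to Smith normal form yields diagonal entries (1,1,1,1).

Now H_k = ker ∂_k / im ∂_{k+1}, so:

  H_0: rank C_0 − rank ∂_1 = 5 − 4 = 1, and the invariant factors of ∂_1 are all 1, so H_0 = Z.
  H_1: rank ker ∂_1 − rank ∂_2 = (10 − 4) − 6 = 0, and the invariant factors of ∂_2 are all 1, so H_1 = 0.
  H_2: rank ker ∂_2 − rank ∂_3 = (10 − 6) − 4 = 0, and the invariant factors of ∂_3 are all 1, so H_2 = 0.
  H_3: rank ker ∂_3 − rank ∂_4 = (5 − 4) − 0 = 1, and there is no ∂_4, so H_3 = Z.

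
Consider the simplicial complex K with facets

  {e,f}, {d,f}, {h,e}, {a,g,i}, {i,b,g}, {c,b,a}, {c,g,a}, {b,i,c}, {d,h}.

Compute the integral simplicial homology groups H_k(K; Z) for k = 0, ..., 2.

Order the vertices as a < b < c < d < e < f < g < h < i. Listing each simplex with vertices in this order, K has dimension 2 with simplices:

  0-simplices (9): a, b, c, d, e, f, g, h, i
  1-simplices (14): ab, ac, ag, ai, bc, bg, bi, cg, ci, df, dh, ef, eh, gi
  2-simplices (5): abc, acg, agi, bci, bgi

giving chain groups C_0 ≅ Z^9, C_1 ≅ Z^14, C_2 ≅ Z^5.

∂_1: C_1 → C_0 maps an edge to its endpoints' difference, ∂[p,q] = q − p.
The resulting 9×14 matrix has rank 7, and its Smith normal form has invariant factors (1,1,1,1,1,1,1).

The boundary map ∂_2: C_2 → C_1 maps a triangle to the signed sum of its edges. For instance
  ∂bgi = gi − bi + bg,
  ∂agi = gi − ai + ag.
The 14×5 boundary matrix has rank 5 and Smith normal form diag(1,1,1,1,1).

Now H_k = ker ∂_k / im ∂_{k+1}, so:

  H_0: rank C_0 − rank ∂_1 = 9 − 7 = 2, and the invariant factors of ∂_1 are all 1, so H_0 = Z^2.
  H_1: rank ker ∂_1 − rank ∂_2 = (14 − 7) − 5 = 2, and the invariant factors of ∂_2 are all 1, so H_1 = Z^2.
  H_2: rank ker ∂_2 − rank ∂_3 = (5 − 5) − 0 = 0, and there is no ∂_3, so H_2 = 0.

H_0 ≅ Z^2,  H_1 ≅ Z^2,  H_2 = 0.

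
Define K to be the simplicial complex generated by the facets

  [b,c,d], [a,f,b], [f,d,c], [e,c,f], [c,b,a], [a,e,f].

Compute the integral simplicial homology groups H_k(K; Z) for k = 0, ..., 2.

K has 6 vertices, 12 edges, 6 triangles.
rank ∂_0 = 0, rank ∂_1 = 5 ⇒ b_0 = 6 − 0 − 5 = 1; all invariant factors of ∂_1 are 1 so no torsion. So H_0 = Z.
rank ∂_1 = 5, rank ∂_2 = 6 ⇒ b_1 = 12 − 5 − 6 = 1; all invariant factors of ∂_2 are 1 so no torsion. So H_1 = Z.
rank ∂_2 = 6, rank ∂_3 = 0 ⇒ b_2 = 6 − 6 − 0 = 0. So H_2 = 0.

H_0 ≅ Z,  H_1 ≅ Z,  H_2 = 0.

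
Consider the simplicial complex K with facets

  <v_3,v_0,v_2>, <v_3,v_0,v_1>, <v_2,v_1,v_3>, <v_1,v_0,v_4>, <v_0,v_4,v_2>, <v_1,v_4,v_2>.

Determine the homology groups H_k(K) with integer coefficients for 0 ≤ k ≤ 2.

K has 5 vertices, 9 edges, 6 triangles.
rank ∂_0 = 0, rank ∂_1 = 4 ⇒ b_0 = 5 − 0 − 4 = 1; all invariant factors of ∂_1 are 1 so no torsion. So H_0 = Z.
rank ∂_1 = 4, rank ∂_2 = 5 ⇒ b_1 = 9 − 4 − 5 = 0; all invariant factors of ∂_2 are 1 so no torsion. So H_1 = 0.
rank ∂_2 = 5, rank ∂_3 = 0 ⇒ b_2 = 6 − 5 − 0 = 1. So H_2 = Z.

H_0 = Z,  H_1 = 0,  H_2 = Z.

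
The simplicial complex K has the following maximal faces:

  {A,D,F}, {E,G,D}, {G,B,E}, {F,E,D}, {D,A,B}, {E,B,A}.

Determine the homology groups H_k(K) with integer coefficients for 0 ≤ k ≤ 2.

Fix the vertex order A < B < D < E < F < G and write every simplex with vertices in increasing order. Then dim K = 2 and the simplices of K are:

  0-simplices (6): A, B, D, E, F, G
  1-simplices (12): AB, AD, AE, AF, BD, BE, BG, DE, DF, DG, EF, EG
  2-simplices (6): ABD, ABE, ADF, BEG, DEF, DEG

giving chain groups C_0 ≅ Z^6, C_1 ≅ Z^12, C_2 ≅ Z^6.

Boundary ∂_1: C_1 → C_0 sends each edge [p,q] (with p < q) to q − p.
As a 6×12 matrix over Z this has rank 5, with invariant factors (1,1,1,1,1).

The boundary map ∂_2: C_2 → C_1 acts by ∂[p,q,r] = [q,r] − [p,r] + [p,q]. For instance
  ∂ABE = BE − AE + AB,
  ∂DEG = EG − DG + DE.
The resulting 12×6 matrix has rank 6, and its Smith normal form has invariant factors (1,1,1,1,1,1).

From H_k ≅ ker(∂_k) / im(∂_{k+1}) we obtain:

  H_0: rank C_0 − rank ∂_1 = 6 − 5 = 1, and the invariant factors of ∂_1 are all 1, so H_0 ≅ Z.
  H_1: rank ker ∂_1 − rank ∂_2 = (12 − 5) − 6 = 1, and the invariant factors of ∂_2 are all 1, so H_1 ≅ Z.
  H_2: rank ker ∂_2 − rank ∂_3 = (6 − 6) − 0 = 0, and there is no ∂_3, so H_2 ≅ 0.

As a check, the Euler characteristic is 6 − 12 + 6 = 0, which agrees with 1 − 1 + 0 = 0.

H_0 = Z,  H_1 = Z,  H_2 = 0.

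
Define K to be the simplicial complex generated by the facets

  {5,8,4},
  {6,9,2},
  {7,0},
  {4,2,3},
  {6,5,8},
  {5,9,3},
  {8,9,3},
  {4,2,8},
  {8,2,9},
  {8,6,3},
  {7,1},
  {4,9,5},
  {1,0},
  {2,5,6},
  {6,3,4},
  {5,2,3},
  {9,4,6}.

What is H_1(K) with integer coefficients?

H_1 ≅ Z^3.

Fix the vertex order 0 < 1 < 2 < 3 < 4 < 5 < 6 < 7 < 8 < 9 and write every simplex with vertices in increasing order. Then dim K = 2 and the simplices of K are:

  0-simplices (10): [0], [1], [2], [3], [4], [5], [6], [7], [8], [9]
  1-simplices (24): (24 of them)
  2-simplices (14): [2,3,4], [2,3,5], [2,4,8], [2,5,6], [2,6,9], [2,8,9], [3,4,6], [3,5,9], [3,6,8], [3,8,9], [4,5,8], [4,5,9], [4,6,9], [5,6,8]

giving chain groups C_0 ≅ Z^10, C_1 ≅ Z^24, C_2 ≅ Z^14.

The boundary map ∂_1: C_1 → C_0 sends each edge [p,q] (with p < q) to q − p.
This gives a 10×24 integer matrix of rank 8; reducing to Smith normal form yields diagonal entries (1,1,1,1,1,1,1,1).

∂_2: C_2 → C_1 acts by ∂[p,q,r] = [q,r] − [p,r] + [p,q]. For instance
  ∂[2,8,9] = [8,9] − [2,9] + [2,8],
  ∂[5,6,8] = [6,8] − [5,8] + [5,6].
As a 24×14 matrix over Z this has rank 13, with invariant factors (1,1,1,1,1,1,1,1,1,1,1,1,1).

Computing H_k = (kernel of ∂_k) / (image of ∂_{k+1}):

  H_1: rank ker ∂_1 − rank ∂_2 = (24 − 8) − 13 = 3, and the invariant factors of ∂_2 are all 1, so H_1 ≅ Z^3.

(K is a triangulation of the disjoint union of the torus T^2 and the circle S^1.)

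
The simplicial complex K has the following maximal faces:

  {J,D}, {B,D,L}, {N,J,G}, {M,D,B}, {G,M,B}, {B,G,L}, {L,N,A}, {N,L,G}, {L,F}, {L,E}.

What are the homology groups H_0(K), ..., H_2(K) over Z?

H_0 = Z,  H_1 = Z,  H_2 = 0.

We work with the vertex ordering A < B < D < E < F < G < J < L < M < N. The simplices of K, each written with vertices in increasing order, are:

  0-simplices (10): A, B, D, E, F, G, J, L, M, N
  1-simplices (17): AL, AN, BD, BG, BL, BM, DJ, DL, DM, EL, FL, GJ, GL, GM, GN, JN, LN
  2-simplices (7): ALN, BDL, BDM, BGL, BGM, GJN, GLN

Hence C_0 ≅ Z^10, C_1 ≅ Z^17, C_2 ≅ Z^7.

The boundary map ∂_1: C_1 → C_0 is given by ∂[p,q] = [q] − [p].
This gives a 10×17 integer matrix of rank 9; reducing to Smith normal form yields diagonal entries (1,1,1,1,1,1,1,1,1).

Boundary ∂_2: C_2 → C_1 sends each 2-simplex [p,q,r] to [q,r] − [p,r] + [p,q]. For instance
  ∂BDM = DM − BM + BD,
  ∂BGL = GL − BL + BG.
The resulting 17×7 matrix has rank 7, and its Smith normal form has invariant factors (1,1,1,1,1,1,1).

Computing H_k = (kernel of ∂_k) / (image of ∂_{k+1}):

  H_0: rank C_0 − rank ∂_1 = 10 − 9 = 1, and the invariant factors of ∂_1 are all 1, so H_0 ≅ Z.
  H_1: rank ker ∂_1 − rank ∂_2 = (17 − 9) − 7 = 1, and the invariant factors of ∂_2 are all 1, so H_1 ≅ Z.
  H_2: rank ker ∂_2 − rank ∂_3 = (7 − 7) − 0 = 0, and there is no ∂_3, so H_2 ≅ 0.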